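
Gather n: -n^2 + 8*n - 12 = -n^2 + 8*n - 12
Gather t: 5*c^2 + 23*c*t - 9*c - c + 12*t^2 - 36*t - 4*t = 5*c^2 - 10*c + 12*t^2 + t*(23*c - 40)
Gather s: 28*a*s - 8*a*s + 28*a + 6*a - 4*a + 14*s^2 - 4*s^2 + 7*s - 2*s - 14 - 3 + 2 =30*a + 10*s^2 + s*(20*a + 5) - 15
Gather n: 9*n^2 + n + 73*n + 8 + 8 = 9*n^2 + 74*n + 16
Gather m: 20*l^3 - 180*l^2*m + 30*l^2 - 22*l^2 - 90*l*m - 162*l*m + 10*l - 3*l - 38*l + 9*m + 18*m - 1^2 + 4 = 20*l^3 + 8*l^2 - 31*l + m*(-180*l^2 - 252*l + 27) + 3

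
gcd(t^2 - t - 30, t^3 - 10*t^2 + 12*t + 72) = t - 6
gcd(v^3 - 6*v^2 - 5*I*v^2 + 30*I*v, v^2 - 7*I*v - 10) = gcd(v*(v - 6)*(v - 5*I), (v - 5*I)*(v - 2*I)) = v - 5*I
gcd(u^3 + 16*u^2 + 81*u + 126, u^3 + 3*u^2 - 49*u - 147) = u^2 + 10*u + 21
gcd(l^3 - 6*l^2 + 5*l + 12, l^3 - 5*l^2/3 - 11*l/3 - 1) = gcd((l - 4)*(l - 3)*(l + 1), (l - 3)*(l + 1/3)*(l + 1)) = l^2 - 2*l - 3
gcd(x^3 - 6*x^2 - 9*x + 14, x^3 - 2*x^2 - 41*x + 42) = x^2 - 8*x + 7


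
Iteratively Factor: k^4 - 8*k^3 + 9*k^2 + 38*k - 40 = (k + 2)*(k^3 - 10*k^2 + 29*k - 20) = (k - 1)*(k + 2)*(k^2 - 9*k + 20) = (k - 4)*(k - 1)*(k + 2)*(k - 5)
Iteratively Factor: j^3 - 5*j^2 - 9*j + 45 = (j + 3)*(j^2 - 8*j + 15) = (j - 5)*(j + 3)*(j - 3)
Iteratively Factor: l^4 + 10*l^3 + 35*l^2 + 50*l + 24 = (l + 1)*(l^3 + 9*l^2 + 26*l + 24) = (l + 1)*(l + 4)*(l^2 + 5*l + 6) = (l + 1)*(l + 3)*(l + 4)*(l + 2)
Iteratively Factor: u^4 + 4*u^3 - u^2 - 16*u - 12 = (u + 1)*(u^3 + 3*u^2 - 4*u - 12) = (u + 1)*(u + 3)*(u^2 - 4) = (u + 1)*(u + 2)*(u + 3)*(u - 2)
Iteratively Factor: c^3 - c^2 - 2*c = (c + 1)*(c^2 - 2*c) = c*(c + 1)*(c - 2)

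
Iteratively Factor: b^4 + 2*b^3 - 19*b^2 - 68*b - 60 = (b + 2)*(b^3 - 19*b - 30) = (b - 5)*(b + 2)*(b^2 + 5*b + 6) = (b - 5)*(b + 2)*(b + 3)*(b + 2)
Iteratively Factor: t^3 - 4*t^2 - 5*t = (t)*(t^2 - 4*t - 5) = t*(t - 5)*(t + 1)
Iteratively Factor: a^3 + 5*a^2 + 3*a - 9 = (a + 3)*(a^2 + 2*a - 3) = (a - 1)*(a + 3)*(a + 3)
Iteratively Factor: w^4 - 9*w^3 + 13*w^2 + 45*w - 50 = (w - 5)*(w^3 - 4*w^2 - 7*w + 10) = (w - 5)^2*(w^2 + w - 2) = (w - 5)^2*(w + 2)*(w - 1)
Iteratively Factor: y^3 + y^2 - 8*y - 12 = (y + 2)*(y^2 - y - 6) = (y + 2)^2*(y - 3)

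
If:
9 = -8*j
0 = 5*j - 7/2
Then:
No Solution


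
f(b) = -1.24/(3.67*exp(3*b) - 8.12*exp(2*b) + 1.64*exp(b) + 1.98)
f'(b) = -1.24*(-11.01*exp(3*b) + 16.24*exp(2*b) - 1.64*exp(b))/(3.67*exp(3*b) - 8.12*exp(2*b) + 1.64*exp(b) + 1.98)^2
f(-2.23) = -0.60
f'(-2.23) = 0.00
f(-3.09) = -0.61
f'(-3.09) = 0.01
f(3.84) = -0.00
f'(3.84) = 0.00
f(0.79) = -0.23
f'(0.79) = 1.79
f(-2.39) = -0.60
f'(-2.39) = 0.01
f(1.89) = -0.00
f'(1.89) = 0.01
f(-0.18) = 7.02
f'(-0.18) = -140.92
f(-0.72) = -0.97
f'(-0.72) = -1.35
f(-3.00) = -0.61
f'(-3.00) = 0.01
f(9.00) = 0.00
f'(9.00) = 0.00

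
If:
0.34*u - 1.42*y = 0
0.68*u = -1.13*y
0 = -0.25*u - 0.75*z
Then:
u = 0.00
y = 0.00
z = 0.00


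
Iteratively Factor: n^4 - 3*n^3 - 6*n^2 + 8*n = (n)*(n^3 - 3*n^2 - 6*n + 8) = n*(n + 2)*(n^2 - 5*n + 4) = n*(n - 1)*(n + 2)*(n - 4)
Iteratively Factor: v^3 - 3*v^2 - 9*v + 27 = (v - 3)*(v^2 - 9) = (v - 3)^2*(v + 3)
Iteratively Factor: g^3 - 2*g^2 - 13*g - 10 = (g + 2)*(g^2 - 4*g - 5) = (g - 5)*(g + 2)*(g + 1)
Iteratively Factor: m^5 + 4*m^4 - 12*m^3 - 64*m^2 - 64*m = (m - 4)*(m^4 + 8*m^3 + 20*m^2 + 16*m) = m*(m - 4)*(m^3 + 8*m^2 + 20*m + 16) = m*(m - 4)*(m + 4)*(m^2 + 4*m + 4) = m*(m - 4)*(m + 2)*(m + 4)*(m + 2)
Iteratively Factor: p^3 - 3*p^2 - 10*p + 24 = (p - 4)*(p^2 + p - 6) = (p - 4)*(p + 3)*(p - 2)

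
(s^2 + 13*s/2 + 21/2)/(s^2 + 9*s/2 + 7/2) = (s + 3)/(s + 1)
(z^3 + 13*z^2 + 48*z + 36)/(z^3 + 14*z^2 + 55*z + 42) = (z + 6)/(z + 7)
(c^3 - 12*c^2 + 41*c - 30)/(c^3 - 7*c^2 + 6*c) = (c - 5)/c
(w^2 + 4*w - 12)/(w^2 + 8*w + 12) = (w - 2)/(w + 2)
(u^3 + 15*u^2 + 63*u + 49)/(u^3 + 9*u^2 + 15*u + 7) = (u + 7)/(u + 1)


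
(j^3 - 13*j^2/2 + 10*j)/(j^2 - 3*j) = (j^2 - 13*j/2 + 10)/(j - 3)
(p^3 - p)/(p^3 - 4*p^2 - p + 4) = p/(p - 4)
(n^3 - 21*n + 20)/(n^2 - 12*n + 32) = (n^2 + 4*n - 5)/(n - 8)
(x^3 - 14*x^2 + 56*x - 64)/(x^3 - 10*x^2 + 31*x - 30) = (x^2 - 12*x + 32)/(x^2 - 8*x + 15)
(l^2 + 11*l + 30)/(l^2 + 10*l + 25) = (l + 6)/(l + 5)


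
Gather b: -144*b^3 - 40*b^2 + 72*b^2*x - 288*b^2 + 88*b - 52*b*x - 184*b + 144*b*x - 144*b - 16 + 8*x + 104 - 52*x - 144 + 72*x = -144*b^3 + b^2*(72*x - 328) + b*(92*x - 240) + 28*x - 56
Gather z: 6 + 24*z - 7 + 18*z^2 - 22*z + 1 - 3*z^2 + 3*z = 15*z^2 + 5*z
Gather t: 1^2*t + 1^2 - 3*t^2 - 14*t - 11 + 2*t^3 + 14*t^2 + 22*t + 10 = 2*t^3 + 11*t^2 + 9*t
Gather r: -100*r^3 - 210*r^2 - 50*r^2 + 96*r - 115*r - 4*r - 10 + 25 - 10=-100*r^3 - 260*r^2 - 23*r + 5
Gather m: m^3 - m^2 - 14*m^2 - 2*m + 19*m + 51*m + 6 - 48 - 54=m^3 - 15*m^2 + 68*m - 96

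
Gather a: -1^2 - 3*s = -3*s - 1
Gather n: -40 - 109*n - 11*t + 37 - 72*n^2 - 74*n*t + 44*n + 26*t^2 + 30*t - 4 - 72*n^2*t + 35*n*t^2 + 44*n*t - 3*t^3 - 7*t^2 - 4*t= n^2*(-72*t - 72) + n*(35*t^2 - 30*t - 65) - 3*t^3 + 19*t^2 + 15*t - 7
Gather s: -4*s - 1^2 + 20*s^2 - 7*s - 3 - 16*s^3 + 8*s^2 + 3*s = -16*s^3 + 28*s^2 - 8*s - 4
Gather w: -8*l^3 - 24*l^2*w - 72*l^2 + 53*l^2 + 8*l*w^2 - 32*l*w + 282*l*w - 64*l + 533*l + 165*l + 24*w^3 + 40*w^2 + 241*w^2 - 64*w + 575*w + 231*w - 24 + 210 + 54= -8*l^3 - 19*l^2 + 634*l + 24*w^3 + w^2*(8*l + 281) + w*(-24*l^2 + 250*l + 742) + 240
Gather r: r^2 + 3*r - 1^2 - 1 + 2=r^2 + 3*r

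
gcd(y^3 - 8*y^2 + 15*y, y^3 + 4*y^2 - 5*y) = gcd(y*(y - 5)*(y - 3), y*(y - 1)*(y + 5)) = y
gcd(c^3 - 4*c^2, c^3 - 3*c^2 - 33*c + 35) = 1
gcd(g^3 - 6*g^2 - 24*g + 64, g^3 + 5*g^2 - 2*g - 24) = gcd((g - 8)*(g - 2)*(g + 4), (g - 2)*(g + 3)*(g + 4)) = g^2 + 2*g - 8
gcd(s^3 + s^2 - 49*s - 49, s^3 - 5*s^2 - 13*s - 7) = s^2 - 6*s - 7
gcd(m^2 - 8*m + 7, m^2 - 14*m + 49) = m - 7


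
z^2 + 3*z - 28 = (z - 4)*(z + 7)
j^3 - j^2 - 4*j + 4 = (j - 2)*(j - 1)*(j + 2)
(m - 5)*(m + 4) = m^2 - m - 20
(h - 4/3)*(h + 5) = h^2 + 11*h/3 - 20/3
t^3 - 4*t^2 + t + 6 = (t - 3)*(t - 2)*(t + 1)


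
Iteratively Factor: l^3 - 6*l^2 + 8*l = (l - 2)*(l^2 - 4*l) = l*(l - 2)*(l - 4)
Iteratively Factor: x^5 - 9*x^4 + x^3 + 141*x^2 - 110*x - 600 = (x - 4)*(x^4 - 5*x^3 - 19*x^2 + 65*x + 150) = (x - 4)*(x + 2)*(x^3 - 7*x^2 - 5*x + 75) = (x - 5)*(x - 4)*(x + 2)*(x^2 - 2*x - 15) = (x - 5)*(x - 4)*(x + 2)*(x + 3)*(x - 5)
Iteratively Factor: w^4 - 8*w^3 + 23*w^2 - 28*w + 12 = (w - 2)*(w^3 - 6*w^2 + 11*w - 6) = (w - 2)*(w - 1)*(w^2 - 5*w + 6) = (w - 3)*(w - 2)*(w - 1)*(w - 2)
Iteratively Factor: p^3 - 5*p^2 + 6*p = (p)*(p^2 - 5*p + 6) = p*(p - 3)*(p - 2)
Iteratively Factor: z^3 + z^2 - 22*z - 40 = (z + 2)*(z^2 - z - 20) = (z - 5)*(z + 2)*(z + 4)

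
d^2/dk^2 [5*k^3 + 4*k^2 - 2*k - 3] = 30*k + 8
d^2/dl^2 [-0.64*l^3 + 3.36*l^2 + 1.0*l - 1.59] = 6.72 - 3.84*l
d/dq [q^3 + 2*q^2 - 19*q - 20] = 3*q^2 + 4*q - 19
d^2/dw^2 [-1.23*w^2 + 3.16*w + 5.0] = -2.46000000000000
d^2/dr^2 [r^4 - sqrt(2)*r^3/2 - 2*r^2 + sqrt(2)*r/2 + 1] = 12*r^2 - 3*sqrt(2)*r - 4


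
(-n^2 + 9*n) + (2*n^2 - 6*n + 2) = n^2 + 3*n + 2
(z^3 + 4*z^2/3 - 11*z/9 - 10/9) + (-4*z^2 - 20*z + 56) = z^3 - 8*z^2/3 - 191*z/9 + 494/9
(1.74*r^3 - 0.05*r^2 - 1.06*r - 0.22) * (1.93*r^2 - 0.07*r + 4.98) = 3.3582*r^5 - 0.2183*r^4 + 6.6229*r^3 - 0.5994*r^2 - 5.2634*r - 1.0956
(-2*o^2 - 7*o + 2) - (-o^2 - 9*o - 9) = -o^2 + 2*o + 11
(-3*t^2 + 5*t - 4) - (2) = -3*t^2 + 5*t - 6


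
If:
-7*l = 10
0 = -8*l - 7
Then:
No Solution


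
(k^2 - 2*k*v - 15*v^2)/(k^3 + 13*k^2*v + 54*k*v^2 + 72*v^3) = (k - 5*v)/(k^2 + 10*k*v + 24*v^2)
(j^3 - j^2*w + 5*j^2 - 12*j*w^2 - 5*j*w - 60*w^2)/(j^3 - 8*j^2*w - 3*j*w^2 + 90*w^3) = (j^2 - 4*j*w + 5*j - 20*w)/(j^2 - 11*j*w + 30*w^2)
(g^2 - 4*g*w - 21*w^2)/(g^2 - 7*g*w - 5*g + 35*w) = (g + 3*w)/(g - 5)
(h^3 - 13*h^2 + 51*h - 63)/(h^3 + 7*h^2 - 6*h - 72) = (h^2 - 10*h + 21)/(h^2 + 10*h + 24)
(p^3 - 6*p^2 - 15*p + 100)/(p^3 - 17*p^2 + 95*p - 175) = (p + 4)/(p - 7)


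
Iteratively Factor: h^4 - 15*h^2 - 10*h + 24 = (h + 3)*(h^3 - 3*h^2 - 6*h + 8) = (h - 4)*(h + 3)*(h^2 + h - 2) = (h - 4)*(h + 2)*(h + 3)*(h - 1)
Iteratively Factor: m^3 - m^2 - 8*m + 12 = (m + 3)*(m^2 - 4*m + 4) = (m - 2)*(m + 3)*(m - 2)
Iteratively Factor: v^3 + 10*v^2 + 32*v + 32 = (v + 2)*(v^2 + 8*v + 16) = (v + 2)*(v + 4)*(v + 4)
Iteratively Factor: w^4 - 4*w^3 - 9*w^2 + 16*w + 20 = (w + 1)*(w^3 - 5*w^2 - 4*w + 20) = (w - 2)*(w + 1)*(w^2 - 3*w - 10) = (w - 2)*(w + 1)*(w + 2)*(w - 5)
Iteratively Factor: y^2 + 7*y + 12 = (y + 3)*(y + 4)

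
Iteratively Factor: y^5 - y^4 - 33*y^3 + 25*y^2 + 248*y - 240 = (y - 1)*(y^4 - 33*y^2 - 8*y + 240) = (y - 1)*(y + 4)*(y^3 - 4*y^2 - 17*y + 60) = (y - 1)*(y + 4)^2*(y^2 - 8*y + 15) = (y - 5)*(y - 1)*(y + 4)^2*(y - 3)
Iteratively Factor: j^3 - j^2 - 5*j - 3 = (j - 3)*(j^2 + 2*j + 1) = (j - 3)*(j + 1)*(j + 1)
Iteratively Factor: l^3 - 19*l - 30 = (l - 5)*(l^2 + 5*l + 6) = (l - 5)*(l + 3)*(l + 2)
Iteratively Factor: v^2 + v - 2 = (v + 2)*(v - 1)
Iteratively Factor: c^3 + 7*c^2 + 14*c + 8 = (c + 1)*(c^2 + 6*c + 8) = (c + 1)*(c + 2)*(c + 4)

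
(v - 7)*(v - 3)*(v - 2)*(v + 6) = v^4 - 6*v^3 - 31*v^2 + 204*v - 252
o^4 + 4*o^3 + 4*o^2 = o^2*(o + 2)^2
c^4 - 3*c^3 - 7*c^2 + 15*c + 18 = (c - 3)^2*(c + 1)*(c + 2)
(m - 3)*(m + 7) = m^2 + 4*m - 21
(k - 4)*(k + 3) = k^2 - k - 12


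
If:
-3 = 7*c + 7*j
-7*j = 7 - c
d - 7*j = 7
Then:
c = 1/2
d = 1/2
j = -13/14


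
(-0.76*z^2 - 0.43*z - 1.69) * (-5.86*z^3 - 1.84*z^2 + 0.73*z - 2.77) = 4.4536*z^5 + 3.9182*z^4 + 10.1398*z^3 + 4.9009*z^2 - 0.0426*z + 4.6813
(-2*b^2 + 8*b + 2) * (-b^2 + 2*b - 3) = 2*b^4 - 12*b^3 + 20*b^2 - 20*b - 6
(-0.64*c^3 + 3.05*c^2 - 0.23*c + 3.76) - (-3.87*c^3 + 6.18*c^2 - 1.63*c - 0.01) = 3.23*c^3 - 3.13*c^2 + 1.4*c + 3.77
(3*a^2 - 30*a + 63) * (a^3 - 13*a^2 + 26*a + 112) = 3*a^5 - 69*a^4 + 531*a^3 - 1263*a^2 - 1722*a + 7056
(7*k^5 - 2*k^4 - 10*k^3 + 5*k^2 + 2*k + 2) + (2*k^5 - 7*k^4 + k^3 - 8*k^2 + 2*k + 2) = 9*k^5 - 9*k^4 - 9*k^3 - 3*k^2 + 4*k + 4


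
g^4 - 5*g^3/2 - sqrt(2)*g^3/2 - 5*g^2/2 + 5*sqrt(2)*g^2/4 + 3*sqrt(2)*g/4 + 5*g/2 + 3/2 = (g - 3)*(g + 1/2)*(g - sqrt(2))*(g + sqrt(2)/2)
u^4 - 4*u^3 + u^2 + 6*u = u*(u - 3)*(u - 2)*(u + 1)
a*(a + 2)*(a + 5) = a^3 + 7*a^2 + 10*a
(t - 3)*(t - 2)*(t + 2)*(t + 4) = t^4 + t^3 - 16*t^2 - 4*t + 48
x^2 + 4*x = x*(x + 4)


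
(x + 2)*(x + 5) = x^2 + 7*x + 10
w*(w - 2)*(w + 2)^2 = w^4 + 2*w^3 - 4*w^2 - 8*w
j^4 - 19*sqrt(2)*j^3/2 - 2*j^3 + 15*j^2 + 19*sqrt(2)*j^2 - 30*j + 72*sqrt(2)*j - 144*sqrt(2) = (j - 2)*(j - 8*sqrt(2))*(j - 3*sqrt(2))*(j + 3*sqrt(2)/2)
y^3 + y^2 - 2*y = y*(y - 1)*(y + 2)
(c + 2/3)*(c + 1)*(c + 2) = c^3 + 11*c^2/3 + 4*c + 4/3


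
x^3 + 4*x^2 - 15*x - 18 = (x - 3)*(x + 1)*(x + 6)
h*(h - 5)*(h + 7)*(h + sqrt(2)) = h^4 + sqrt(2)*h^3 + 2*h^3 - 35*h^2 + 2*sqrt(2)*h^2 - 35*sqrt(2)*h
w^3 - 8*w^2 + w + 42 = (w - 7)*(w - 3)*(w + 2)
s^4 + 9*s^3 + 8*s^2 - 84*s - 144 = (s - 3)*(s + 2)*(s + 4)*(s + 6)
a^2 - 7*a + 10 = (a - 5)*(a - 2)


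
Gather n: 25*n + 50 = 25*n + 50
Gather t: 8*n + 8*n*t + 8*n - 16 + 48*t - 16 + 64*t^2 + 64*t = 16*n + 64*t^2 + t*(8*n + 112) - 32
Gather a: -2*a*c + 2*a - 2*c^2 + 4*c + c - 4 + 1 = a*(2 - 2*c) - 2*c^2 + 5*c - 3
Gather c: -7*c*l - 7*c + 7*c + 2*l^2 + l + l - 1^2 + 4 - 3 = -7*c*l + 2*l^2 + 2*l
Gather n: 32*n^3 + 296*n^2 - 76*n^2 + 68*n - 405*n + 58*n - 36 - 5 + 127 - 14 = 32*n^3 + 220*n^2 - 279*n + 72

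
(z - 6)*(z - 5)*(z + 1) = z^3 - 10*z^2 + 19*z + 30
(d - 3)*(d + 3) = d^2 - 9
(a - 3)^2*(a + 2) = a^3 - 4*a^2 - 3*a + 18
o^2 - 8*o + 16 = (o - 4)^2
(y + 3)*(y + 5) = y^2 + 8*y + 15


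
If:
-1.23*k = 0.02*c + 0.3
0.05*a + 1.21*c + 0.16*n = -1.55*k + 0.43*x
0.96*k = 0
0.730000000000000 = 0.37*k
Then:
No Solution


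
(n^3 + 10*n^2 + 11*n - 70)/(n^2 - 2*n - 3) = (-n^3 - 10*n^2 - 11*n + 70)/(-n^2 + 2*n + 3)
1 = 1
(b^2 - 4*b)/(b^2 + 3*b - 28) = b/(b + 7)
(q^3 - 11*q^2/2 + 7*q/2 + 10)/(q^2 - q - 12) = (2*q^2 - 3*q - 5)/(2*(q + 3))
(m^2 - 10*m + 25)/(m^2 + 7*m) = (m^2 - 10*m + 25)/(m*(m + 7))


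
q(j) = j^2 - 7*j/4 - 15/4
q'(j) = 2*j - 7/4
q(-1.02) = -0.92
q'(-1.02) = -3.79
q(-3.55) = 15.06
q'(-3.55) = -8.85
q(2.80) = -0.81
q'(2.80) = 3.85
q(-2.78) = 8.84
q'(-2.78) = -7.31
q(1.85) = -3.56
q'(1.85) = 1.95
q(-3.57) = 15.24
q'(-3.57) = -8.89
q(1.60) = -3.99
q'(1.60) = 1.45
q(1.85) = -3.56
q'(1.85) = 1.95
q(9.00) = 61.50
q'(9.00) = 16.25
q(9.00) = 61.50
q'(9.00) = 16.25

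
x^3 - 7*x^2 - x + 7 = (x - 7)*(x - 1)*(x + 1)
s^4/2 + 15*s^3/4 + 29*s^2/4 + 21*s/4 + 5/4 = (s/2 + 1/2)*(s + 1/2)*(s + 1)*(s + 5)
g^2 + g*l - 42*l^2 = (g - 6*l)*(g + 7*l)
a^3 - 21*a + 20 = (a - 4)*(a - 1)*(a + 5)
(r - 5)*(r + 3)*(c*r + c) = c*r^3 - c*r^2 - 17*c*r - 15*c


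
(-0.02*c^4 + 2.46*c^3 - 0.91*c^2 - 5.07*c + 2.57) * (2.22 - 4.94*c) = 0.0988*c^5 - 12.1968*c^4 + 9.9566*c^3 + 23.0256*c^2 - 23.9512*c + 5.7054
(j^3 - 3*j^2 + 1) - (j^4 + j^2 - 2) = -j^4 + j^3 - 4*j^2 + 3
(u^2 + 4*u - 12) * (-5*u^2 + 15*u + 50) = -5*u^4 - 5*u^3 + 170*u^2 + 20*u - 600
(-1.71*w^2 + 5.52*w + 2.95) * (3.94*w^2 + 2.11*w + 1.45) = -6.7374*w^4 + 18.1407*w^3 + 20.7907*w^2 + 14.2285*w + 4.2775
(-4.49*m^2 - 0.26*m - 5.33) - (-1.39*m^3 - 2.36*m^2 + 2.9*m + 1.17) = 1.39*m^3 - 2.13*m^2 - 3.16*m - 6.5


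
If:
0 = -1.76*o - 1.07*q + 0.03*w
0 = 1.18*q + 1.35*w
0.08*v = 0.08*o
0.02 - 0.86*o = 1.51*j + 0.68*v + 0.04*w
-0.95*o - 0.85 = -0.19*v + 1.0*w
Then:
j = 0.43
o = -0.39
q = 0.63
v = -0.39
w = -0.55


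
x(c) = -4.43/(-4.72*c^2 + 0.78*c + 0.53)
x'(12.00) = -0.00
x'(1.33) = -1.13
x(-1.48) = 0.40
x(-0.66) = 2.17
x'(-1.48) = 0.54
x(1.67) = 0.39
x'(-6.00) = 0.01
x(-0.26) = -545.03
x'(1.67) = -0.52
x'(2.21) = -0.21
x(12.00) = 0.01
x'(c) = -4.43*(9.44*c - 0.78)/(-4.72*c^2 + 0.78*c + 0.53)^2 = (3.4554 - 41.8192*c)/(-4.72*c^2 + 0.78*c + 0.53)^2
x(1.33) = 0.65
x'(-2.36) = 0.13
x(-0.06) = -9.50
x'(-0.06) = 27.44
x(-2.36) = 0.16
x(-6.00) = 0.03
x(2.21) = 0.21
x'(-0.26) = 216885.27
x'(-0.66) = 7.46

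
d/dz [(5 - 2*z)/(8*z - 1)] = -38/(8*z - 1)^2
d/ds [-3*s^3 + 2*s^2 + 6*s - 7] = -9*s^2 + 4*s + 6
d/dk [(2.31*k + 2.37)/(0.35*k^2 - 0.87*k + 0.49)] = (-0.8085*k^2 - 1.659*k + 3.1938)/(0.1225*k^4 - 0.609*k^3 + 1.0999*k^2 - 0.8526*k + 0.2401)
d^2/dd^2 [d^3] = 6*d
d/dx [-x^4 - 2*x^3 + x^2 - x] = -4*x^3 - 6*x^2 + 2*x - 1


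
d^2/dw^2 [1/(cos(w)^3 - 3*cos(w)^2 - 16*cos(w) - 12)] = ((-61*cos(w) - 24*cos(2*w) + 9*cos(3*w))*(-cos(w)^3 + 3*cos(w)^2 + 16*cos(w) + 12)/4 - 2*(-3*cos(w)^2 + 6*cos(w) + 16)^2*sin(w)^2)/(-cos(w)^3 + 3*cos(w)^2 + 16*cos(w) + 12)^3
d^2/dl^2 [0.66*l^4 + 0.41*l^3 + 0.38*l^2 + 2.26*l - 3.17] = 7.92*l^2 + 2.46*l + 0.76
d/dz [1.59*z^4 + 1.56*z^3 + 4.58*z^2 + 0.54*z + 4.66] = 6.36*z^3 + 4.68*z^2 + 9.16*z + 0.54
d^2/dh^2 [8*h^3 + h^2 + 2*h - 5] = 48*h + 2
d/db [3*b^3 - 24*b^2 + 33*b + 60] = 9*b^2 - 48*b + 33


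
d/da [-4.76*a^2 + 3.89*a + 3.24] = 3.89 - 9.52*a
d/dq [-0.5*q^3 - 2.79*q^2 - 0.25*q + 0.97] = -1.5*q^2 - 5.58*q - 0.25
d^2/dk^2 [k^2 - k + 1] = 2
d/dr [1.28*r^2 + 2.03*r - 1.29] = 2.56*r + 2.03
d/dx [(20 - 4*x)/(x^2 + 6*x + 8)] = 4*(-x^2 - 6*x + 2*(x - 5)*(x + 3) - 8)/(x^2 + 6*x + 8)^2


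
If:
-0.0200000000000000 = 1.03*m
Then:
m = -0.02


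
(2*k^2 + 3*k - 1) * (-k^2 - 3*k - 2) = -2*k^4 - 9*k^3 - 12*k^2 - 3*k + 2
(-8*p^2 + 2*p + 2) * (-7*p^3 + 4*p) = 56*p^5 - 14*p^4 - 46*p^3 + 8*p^2 + 8*p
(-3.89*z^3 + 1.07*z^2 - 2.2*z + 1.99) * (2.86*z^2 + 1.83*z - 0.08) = -11.1254*z^5 - 4.0585*z^4 - 4.0227*z^3 + 1.5798*z^2 + 3.8177*z - 0.1592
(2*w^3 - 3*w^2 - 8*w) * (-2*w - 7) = -4*w^4 - 8*w^3 + 37*w^2 + 56*w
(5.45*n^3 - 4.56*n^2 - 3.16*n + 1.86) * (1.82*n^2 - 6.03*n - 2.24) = 9.919*n^5 - 41.1627*n^4 + 9.5376*n^3 + 32.6544*n^2 - 4.1374*n - 4.1664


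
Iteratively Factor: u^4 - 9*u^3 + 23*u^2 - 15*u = (u)*(u^3 - 9*u^2 + 23*u - 15) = u*(u - 5)*(u^2 - 4*u + 3) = u*(u - 5)*(u - 3)*(u - 1)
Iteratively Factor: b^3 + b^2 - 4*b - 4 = (b + 2)*(b^2 - b - 2) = (b - 2)*(b + 2)*(b + 1)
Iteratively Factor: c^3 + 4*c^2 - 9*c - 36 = (c + 3)*(c^2 + c - 12) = (c - 3)*(c + 3)*(c + 4)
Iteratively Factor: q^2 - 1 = (q + 1)*(q - 1)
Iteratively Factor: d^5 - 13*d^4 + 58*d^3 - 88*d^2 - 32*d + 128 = (d - 4)*(d^4 - 9*d^3 + 22*d^2 - 32) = (d - 4)*(d + 1)*(d^3 - 10*d^2 + 32*d - 32) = (d - 4)*(d - 2)*(d + 1)*(d^2 - 8*d + 16) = (d - 4)^2*(d - 2)*(d + 1)*(d - 4)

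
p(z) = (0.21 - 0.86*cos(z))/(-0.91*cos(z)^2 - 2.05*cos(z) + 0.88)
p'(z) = (0.21 - 0.86*cos(z))*(-1.82*sin(z)*cos(z) - 2.05*sin(z))/(-0.91*cos(z)^2 - 2.05*cos(z) + 0.88)^2 + 0.86*sin(z)/(-0.91*cos(z)^2 - 2.05*cos(z) + 0.88)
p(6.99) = 0.37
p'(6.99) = 0.22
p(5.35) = 0.46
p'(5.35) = -0.69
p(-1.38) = 0.10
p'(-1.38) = -1.32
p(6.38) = 0.31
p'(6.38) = 0.02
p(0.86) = 0.42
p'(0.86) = 0.44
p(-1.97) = 0.35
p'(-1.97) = -0.23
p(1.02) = 0.54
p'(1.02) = 1.48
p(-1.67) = 0.27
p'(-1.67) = -0.32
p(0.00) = 0.31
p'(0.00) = 0.00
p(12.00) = 0.34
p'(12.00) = -0.13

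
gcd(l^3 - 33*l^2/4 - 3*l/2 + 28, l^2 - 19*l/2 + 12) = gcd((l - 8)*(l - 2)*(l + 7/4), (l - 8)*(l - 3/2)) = l - 8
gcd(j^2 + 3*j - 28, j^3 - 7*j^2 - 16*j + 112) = j - 4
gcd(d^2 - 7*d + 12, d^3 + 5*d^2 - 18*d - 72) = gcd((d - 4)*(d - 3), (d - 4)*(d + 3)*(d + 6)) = d - 4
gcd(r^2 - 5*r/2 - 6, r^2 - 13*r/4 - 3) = r - 4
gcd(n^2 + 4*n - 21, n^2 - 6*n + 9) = n - 3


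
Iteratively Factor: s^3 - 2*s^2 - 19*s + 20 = (s - 1)*(s^2 - s - 20) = (s - 1)*(s + 4)*(s - 5)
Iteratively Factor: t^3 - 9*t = (t + 3)*(t^2 - 3*t) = t*(t + 3)*(t - 3)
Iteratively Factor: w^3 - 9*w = (w + 3)*(w^2 - 3*w) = (w - 3)*(w + 3)*(w)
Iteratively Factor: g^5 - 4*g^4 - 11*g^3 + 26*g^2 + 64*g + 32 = (g + 1)*(g^4 - 5*g^3 - 6*g^2 + 32*g + 32) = (g - 4)*(g + 1)*(g^3 - g^2 - 10*g - 8) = (g - 4)*(g + 1)*(g + 2)*(g^2 - 3*g - 4) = (g - 4)*(g + 1)^2*(g + 2)*(g - 4)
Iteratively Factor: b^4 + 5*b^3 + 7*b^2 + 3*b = (b)*(b^3 + 5*b^2 + 7*b + 3) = b*(b + 1)*(b^2 + 4*b + 3) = b*(b + 1)^2*(b + 3)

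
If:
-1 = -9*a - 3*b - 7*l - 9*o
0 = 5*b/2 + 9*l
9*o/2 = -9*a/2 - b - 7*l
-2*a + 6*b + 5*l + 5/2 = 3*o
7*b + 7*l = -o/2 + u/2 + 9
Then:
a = -1225/318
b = 18/53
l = -5/53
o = 3743/954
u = -10153/954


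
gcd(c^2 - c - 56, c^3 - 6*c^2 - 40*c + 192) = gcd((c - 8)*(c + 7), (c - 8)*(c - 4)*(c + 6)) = c - 8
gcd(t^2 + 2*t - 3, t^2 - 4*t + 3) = t - 1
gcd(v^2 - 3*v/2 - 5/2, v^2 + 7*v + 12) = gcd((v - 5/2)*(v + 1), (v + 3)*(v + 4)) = 1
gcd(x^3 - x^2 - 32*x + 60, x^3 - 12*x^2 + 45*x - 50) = x^2 - 7*x + 10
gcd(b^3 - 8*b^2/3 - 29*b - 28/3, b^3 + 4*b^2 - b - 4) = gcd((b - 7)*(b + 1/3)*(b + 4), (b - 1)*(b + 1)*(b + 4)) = b + 4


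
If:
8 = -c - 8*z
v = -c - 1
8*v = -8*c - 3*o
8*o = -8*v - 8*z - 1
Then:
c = 19/27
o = 8/3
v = -46/27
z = -235/216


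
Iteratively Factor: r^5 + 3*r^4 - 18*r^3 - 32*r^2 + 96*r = (r - 3)*(r^4 + 6*r^3 - 32*r) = (r - 3)*(r + 4)*(r^3 + 2*r^2 - 8*r) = (r - 3)*(r - 2)*(r + 4)*(r^2 + 4*r) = r*(r - 3)*(r - 2)*(r + 4)*(r + 4)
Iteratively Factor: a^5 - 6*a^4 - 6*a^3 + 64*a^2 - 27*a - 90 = (a + 1)*(a^4 - 7*a^3 + a^2 + 63*a - 90) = (a - 2)*(a + 1)*(a^3 - 5*a^2 - 9*a + 45) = (a - 3)*(a - 2)*(a + 1)*(a^2 - 2*a - 15) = (a - 3)*(a - 2)*(a + 1)*(a + 3)*(a - 5)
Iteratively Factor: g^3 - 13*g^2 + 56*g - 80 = (g - 4)*(g^2 - 9*g + 20) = (g - 5)*(g - 4)*(g - 4)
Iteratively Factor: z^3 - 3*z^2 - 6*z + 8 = (z + 2)*(z^2 - 5*z + 4) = (z - 4)*(z + 2)*(z - 1)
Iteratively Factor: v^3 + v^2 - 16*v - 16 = (v + 4)*(v^2 - 3*v - 4) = (v - 4)*(v + 4)*(v + 1)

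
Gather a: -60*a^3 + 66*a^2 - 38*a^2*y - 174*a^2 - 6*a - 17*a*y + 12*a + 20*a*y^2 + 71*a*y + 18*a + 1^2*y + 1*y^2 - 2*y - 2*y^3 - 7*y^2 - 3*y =-60*a^3 + a^2*(-38*y - 108) + a*(20*y^2 + 54*y + 24) - 2*y^3 - 6*y^2 - 4*y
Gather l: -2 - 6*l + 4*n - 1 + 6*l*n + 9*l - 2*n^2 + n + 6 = l*(6*n + 3) - 2*n^2 + 5*n + 3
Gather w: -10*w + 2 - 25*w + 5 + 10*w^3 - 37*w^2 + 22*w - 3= 10*w^3 - 37*w^2 - 13*w + 4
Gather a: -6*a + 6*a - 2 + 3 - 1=0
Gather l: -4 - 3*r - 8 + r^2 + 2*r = r^2 - r - 12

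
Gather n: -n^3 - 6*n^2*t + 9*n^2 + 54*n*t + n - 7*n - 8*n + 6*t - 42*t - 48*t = -n^3 + n^2*(9 - 6*t) + n*(54*t - 14) - 84*t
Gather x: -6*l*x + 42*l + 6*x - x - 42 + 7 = 42*l + x*(5 - 6*l) - 35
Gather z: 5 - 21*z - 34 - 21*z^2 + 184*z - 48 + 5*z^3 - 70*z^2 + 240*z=5*z^3 - 91*z^2 + 403*z - 77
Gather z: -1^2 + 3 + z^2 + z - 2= z^2 + z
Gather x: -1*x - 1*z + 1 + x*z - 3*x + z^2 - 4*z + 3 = x*(z - 4) + z^2 - 5*z + 4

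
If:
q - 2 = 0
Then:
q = 2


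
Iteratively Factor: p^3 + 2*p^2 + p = (p + 1)*(p^2 + p) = p*(p + 1)*(p + 1)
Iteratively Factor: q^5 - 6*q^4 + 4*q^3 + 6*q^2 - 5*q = (q)*(q^4 - 6*q^3 + 4*q^2 + 6*q - 5) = q*(q - 1)*(q^3 - 5*q^2 - q + 5) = q*(q - 1)^2*(q^2 - 4*q - 5) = q*(q - 1)^2*(q + 1)*(q - 5)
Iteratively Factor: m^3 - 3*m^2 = (m)*(m^2 - 3*m) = m*(m - 3)*(m)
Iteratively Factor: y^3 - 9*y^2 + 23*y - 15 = (y - 3)*(y^2 - 6*y + 5) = (y - 5)*(y - 3)*(y - 1)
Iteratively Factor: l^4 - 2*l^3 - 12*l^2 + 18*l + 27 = (l - 3)*(l^3 + l^2 - 9*l - 9) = (l - 3)*(l + 1)*(l^2 - 9) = (l - 3)*(l + 1)*(l + 3)*(l - 3)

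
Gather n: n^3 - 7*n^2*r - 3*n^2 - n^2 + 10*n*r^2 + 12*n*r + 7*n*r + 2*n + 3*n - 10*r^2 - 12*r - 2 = n^3 + n^2*(-7*r - 4) + n*(10*r^2 + 19*r + 5) - 10*r^2 - 12*r - 2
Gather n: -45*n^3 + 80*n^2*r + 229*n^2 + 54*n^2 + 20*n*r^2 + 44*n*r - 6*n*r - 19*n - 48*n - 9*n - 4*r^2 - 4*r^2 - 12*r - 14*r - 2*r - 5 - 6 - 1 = -45*n^3 + n^2*(80*r + 283) + n*(20*r^2 + 38*r - 76) - 8*r^2 - 28*r - 12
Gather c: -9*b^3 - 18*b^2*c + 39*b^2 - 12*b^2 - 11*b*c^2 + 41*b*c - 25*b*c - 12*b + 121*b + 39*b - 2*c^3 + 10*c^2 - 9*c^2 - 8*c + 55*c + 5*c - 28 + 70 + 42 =-9*b^3 + 27*b^2 + 148*b - 2*c^3 + c^2*(1 - 11*b) + c*(-18*b^2 + 16*b + 52) + 84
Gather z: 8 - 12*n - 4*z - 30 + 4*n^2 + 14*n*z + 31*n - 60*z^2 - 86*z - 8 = 4*n^2 + 19*n - 60*z^2 + z*(14*n - 90) - 30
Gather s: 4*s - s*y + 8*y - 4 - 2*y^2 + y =s*(4 - y) - 2*y^2 + 9*y - 4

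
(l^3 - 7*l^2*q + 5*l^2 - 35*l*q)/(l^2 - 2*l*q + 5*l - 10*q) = l*(-l + 7*q)/(-l + 2*q)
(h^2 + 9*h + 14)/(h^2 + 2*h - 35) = (h + 2)/(h - 5)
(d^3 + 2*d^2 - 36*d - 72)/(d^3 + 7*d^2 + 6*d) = (d^2 - 4*d - 12)/(d*(d + 1))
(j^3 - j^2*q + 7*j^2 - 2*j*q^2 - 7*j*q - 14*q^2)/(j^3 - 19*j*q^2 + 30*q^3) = (-j^2 - j*q - 7*j - 7*q)/(-j^2 - 2*j*q + 15*q^2)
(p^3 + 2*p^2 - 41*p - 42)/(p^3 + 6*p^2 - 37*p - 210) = (p + 1)/(p + 5)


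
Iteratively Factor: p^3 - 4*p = (p + 2)*(p^2 - 2*p) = p*(p + 2)*(p - 2)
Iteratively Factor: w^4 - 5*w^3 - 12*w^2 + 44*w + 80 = (w + 2)*(w^3 - 7*w^2 + 2*w + 40) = (w - 5)*(w + 2)*(w^2 - 2*w - 8) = (w - 5)*(w + 2)^2*(w - 4)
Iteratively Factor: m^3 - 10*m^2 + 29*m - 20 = (m - 4)*(m^2 - 6*m + 5) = (m - 5)*(m - 4)*(m - 1)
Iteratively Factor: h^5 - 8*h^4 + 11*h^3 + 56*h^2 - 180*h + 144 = (h - 3)*(h^4 - 5*h^3 - 4*h^2 + 44*h - 48) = (h - 4)*(h - 3)*(h^3 - h^2 - 8*h + 12) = (h - 4)*(h - 3)*(h + 3)*(h^2 - 4*h + 4) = (h - 4)*(h - 3)*(h - 2)*(h + 3)*(h - 2)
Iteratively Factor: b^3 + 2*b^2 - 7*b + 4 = (b + 4)*(b^2 - 2*b + 1) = (b - 1)*(b + 4)*(b - 1)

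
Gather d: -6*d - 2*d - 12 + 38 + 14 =40 - 8*d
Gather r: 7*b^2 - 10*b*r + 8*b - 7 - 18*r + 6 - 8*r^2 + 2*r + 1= 7*b^2 + 8*b - 8*r^2 + r*(-10*b - 16)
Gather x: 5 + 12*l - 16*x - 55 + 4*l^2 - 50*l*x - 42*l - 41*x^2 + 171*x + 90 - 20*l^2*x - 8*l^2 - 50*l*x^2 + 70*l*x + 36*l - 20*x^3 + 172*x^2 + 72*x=-4*l^2 + 6*l - 20*x^3 + x^2*(131 - 50*l) + x*(-20*l^2 + 20*l + 227) + 40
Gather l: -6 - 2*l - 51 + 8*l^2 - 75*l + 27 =8*l^2 - 77*l - 30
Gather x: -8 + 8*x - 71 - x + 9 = 7*x - 70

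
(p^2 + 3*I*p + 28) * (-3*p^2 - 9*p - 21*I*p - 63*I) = -3*p^4 - 9*p^3 - 30*I*p^3 - 21*p^2 - 90*I*p^2 - 63*p - 588*I*p - 1764*I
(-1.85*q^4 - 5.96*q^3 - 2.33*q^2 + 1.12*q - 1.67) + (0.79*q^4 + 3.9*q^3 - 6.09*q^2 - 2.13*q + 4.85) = -1.06*q^4 - 2.06*q^3 - 8.42*q^2 - 1.01*q + 3.18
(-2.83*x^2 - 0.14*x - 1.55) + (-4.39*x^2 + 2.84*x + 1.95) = -7.22*x^2 + 2.7*x + 0.4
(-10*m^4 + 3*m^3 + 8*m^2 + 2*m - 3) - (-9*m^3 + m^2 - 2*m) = -10*m^4 + 12*m^3 + 7*m^2 + 4*m - 3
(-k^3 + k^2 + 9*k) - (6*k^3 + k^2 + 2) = -7*k^3 + 9*k - 2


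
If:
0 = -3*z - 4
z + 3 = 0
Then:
No Solution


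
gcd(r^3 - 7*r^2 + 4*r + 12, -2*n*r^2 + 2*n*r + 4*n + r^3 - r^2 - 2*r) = r^2 - r - 2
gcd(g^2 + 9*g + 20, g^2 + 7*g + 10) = g + 5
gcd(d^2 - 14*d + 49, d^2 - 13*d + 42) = d - 7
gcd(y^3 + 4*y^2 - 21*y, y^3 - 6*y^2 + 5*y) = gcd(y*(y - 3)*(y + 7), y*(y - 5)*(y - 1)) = y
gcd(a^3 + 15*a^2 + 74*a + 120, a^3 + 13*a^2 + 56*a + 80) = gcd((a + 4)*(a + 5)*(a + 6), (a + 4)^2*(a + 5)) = a^2 + 9*a + 20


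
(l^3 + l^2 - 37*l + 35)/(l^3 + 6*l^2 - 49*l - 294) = (l^2 - 6*l + 5)/(l^2 - l - 42)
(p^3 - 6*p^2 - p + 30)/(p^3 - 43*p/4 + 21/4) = 4*(p^2 - 3*p - 10)/(4*p^2 + 12*p - 7)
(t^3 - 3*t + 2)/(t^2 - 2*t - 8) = (t^2 - 2*t + 1)/(t - 4)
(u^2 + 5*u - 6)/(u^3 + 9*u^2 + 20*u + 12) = (u - 1)/(u^2 + 3*u + 2)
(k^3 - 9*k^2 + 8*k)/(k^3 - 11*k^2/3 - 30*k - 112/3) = 3*k*(k - 1)/(3*k^2 + 13*k + 14)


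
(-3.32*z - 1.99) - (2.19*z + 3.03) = -5.51*z - 5.02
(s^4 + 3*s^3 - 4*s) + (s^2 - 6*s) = s^4 + 3*s^3 + s^2 - 10*s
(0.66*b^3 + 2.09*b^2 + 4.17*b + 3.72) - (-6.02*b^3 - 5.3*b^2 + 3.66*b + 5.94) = 6.68*b^3 + 7.39*b^2 + 0.51*b - 2.22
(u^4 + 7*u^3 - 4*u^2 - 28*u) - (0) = u^4 + 7*u^3 - 4*u^2 - 28*u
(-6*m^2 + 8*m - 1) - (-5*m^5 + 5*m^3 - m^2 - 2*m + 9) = 5*m^5 - 5*m^3 - 5*m^2 + 10*m - 10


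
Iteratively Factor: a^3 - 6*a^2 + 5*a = (a)*(a^2 - 6*a + 5) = a*(a - 5)*(a - 1)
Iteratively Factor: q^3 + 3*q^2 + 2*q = (q + 2)*(q^2 + q) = (q + 1)*(q + 2)*(q)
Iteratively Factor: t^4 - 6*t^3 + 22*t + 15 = (t + 1)*(t^3 - 7*t^2 + 7*t + 15) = (t + 1)^2*(t^2 - 8*t + 15) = (t - 3)*(t + 1)^2*(t - 5)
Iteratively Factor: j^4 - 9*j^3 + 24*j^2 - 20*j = (j)*(j^3 - 9*j^2 + 24*j - 20) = j*(j - 2)*(j^2 - 7*j + 10) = j*(j - 2)^2*(j - 5)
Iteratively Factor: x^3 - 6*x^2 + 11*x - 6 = (x - 3)*(x^2 - 3*x + 2) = (x - 3)*(x - 1)*(x - 2)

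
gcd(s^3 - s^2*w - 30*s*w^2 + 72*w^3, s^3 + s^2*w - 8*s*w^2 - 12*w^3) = s - 3*w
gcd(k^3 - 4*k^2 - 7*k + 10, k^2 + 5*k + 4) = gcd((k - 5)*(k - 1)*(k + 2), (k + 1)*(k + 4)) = 1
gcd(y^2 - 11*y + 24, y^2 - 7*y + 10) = 1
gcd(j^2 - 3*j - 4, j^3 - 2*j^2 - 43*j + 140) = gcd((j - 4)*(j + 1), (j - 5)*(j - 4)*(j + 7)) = j - 4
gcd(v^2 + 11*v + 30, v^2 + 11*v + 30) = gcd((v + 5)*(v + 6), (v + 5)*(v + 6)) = v^2 + 11*v + 30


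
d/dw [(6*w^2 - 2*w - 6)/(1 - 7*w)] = 2*(-21*w^2 + 6*w - 22)/(49*w^2 - 14*w + 1)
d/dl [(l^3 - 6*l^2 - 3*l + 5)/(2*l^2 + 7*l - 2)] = (2*l^4 + 14*l^3 - 42*l^2 + 4*l - 29)/(4*l^4 + 28*l^3 + 41*l^2 - 28*l + 4)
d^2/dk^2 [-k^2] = -2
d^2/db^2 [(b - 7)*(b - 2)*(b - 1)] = 6*b - 20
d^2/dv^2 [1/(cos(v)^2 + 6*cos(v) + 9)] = 2*(3*cos(v) - cos(2*v) + 2)/(cos(v) + 3)^4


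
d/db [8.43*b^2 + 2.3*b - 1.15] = 16.86*b + 2.3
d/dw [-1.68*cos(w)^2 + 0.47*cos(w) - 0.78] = (3.36*cos(w) - 0.47)*sin(w)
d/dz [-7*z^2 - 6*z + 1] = -14*z - 6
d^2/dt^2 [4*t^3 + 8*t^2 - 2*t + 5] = 24*t + 16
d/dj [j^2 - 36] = 2*j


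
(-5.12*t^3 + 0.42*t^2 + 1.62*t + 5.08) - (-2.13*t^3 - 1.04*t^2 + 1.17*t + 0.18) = -2.99*t^3 + 1.46*t^2 + 0.45*t + 4.9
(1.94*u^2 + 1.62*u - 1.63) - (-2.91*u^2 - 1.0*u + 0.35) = 4.85*u^2 + 2.62*u - 1.98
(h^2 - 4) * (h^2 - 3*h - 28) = h^4 - 3*h^3 - 32*h^2 + 12*h + 112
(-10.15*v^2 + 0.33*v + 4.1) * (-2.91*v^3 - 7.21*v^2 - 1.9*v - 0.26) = 29.5365*v^5 + 72.2212*v^4 + 4.9747*v^3 - 27.549*v^2 - 7.8758*v - 1.066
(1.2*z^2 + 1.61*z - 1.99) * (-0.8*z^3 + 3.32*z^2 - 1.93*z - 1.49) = -0.96*z^5 + 2.696*z^4 + 4.6212*z^3 - 11.5021*z^2 + 1.4418*z + 2.9651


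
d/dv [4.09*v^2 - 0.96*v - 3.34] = 8.18*v - 0.96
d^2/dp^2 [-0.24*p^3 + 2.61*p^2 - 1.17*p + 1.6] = 5.22 - 1.44*p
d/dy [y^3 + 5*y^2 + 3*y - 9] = 3*y^2 + 10*y + 3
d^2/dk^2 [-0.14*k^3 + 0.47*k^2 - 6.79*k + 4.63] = 0.94 - 0.84*k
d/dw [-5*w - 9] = -5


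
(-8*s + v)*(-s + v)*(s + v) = 8*s^3 - s^2*v - 8*s*v^2 + v^3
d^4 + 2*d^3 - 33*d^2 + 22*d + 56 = (d - 4)*(d - 2)*(d + 1)*(d + 7)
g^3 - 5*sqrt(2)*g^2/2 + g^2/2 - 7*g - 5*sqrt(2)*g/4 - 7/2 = (g + 1/2)*(g - 7*sqrt(2)/2)*(g + sqrt(2))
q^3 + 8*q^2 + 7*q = q*(q + 1)*(q + 7)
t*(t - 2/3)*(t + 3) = t^3 + 7*t^2/3 - 2*t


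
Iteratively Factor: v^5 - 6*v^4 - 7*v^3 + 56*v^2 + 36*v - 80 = (v + 2)*(v^4 - 8*v^3 + 9*v^2 + 38*v - 40) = (v - 4)*(v + 2)*(v^3 - 4*v^2 - 7*v + 10) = (v - 5)*(v - 4)*(v + 2)*(v^2 + v - 2) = (v - 5)*(v - 4)*(v + 2)^2*(v - 1)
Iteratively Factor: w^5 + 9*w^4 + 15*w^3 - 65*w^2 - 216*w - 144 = (w + 4)*(w^4 + 5*w^3 - 5*w^2 - 45*w - 36) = (w - 3)*(w + 4)*(w^3 + 8*w^2 + 19*w + 12) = (w - 3)*(w + 1)*(w + 4)*(w^2 + 7*w + 12) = (w - 3)*(w + 1)*(w + 3)*(w + 4)*(w + 4)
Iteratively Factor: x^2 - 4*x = (x - 4)*(x)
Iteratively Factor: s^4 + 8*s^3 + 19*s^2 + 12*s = (s)*(s^3 + 8*s^2 + 19*s + 12) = s*(s + 4)*(s^2 + 4*s + 3) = s*(s + 3)*(s + 4)*(s + 1)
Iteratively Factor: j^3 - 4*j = (j - 2)*(j^2 + 2*j) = j*(j - 2)*(j + 2)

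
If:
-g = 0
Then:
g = 0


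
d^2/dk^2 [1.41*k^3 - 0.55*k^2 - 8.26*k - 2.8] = 8.46*k - 1.1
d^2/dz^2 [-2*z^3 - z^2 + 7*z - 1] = -12*z - 2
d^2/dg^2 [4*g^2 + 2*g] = 8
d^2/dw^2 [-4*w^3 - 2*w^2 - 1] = -24*w - 4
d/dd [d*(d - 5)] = 2*d - 5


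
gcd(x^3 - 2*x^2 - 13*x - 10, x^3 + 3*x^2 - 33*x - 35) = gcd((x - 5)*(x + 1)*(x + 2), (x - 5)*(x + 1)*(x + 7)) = x^2 - 4*x - 5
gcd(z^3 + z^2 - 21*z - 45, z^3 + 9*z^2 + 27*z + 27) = z^2 + 6*z + 9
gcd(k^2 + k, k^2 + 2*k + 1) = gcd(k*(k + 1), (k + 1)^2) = k + 1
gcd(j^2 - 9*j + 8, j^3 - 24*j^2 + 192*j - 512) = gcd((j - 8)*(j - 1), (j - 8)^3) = j - 8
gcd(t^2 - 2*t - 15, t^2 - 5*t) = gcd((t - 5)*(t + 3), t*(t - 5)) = t - 5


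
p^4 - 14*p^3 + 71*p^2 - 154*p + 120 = (p - 5)*(p - 4)*(p - 3)*(p - 2)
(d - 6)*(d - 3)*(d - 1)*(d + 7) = d^4 - 3*d^3 - 43*d^2 + 171*d - 126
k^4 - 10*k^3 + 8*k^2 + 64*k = k*(k - 8)*(k - 4)*(k + 2)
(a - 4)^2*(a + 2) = a^3 - 6*a^2 + 32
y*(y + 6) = y^2 + 6*y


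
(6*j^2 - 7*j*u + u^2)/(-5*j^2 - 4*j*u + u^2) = (-6*j^2 + 7*j*u - u^2)/(5*j^2 + 4*j*u - u^2)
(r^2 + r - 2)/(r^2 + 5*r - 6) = (r + 2)/(r + 6)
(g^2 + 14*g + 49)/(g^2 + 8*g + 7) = (g + 7)/(g + 1)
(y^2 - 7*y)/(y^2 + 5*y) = (y - 7)/(y + 5)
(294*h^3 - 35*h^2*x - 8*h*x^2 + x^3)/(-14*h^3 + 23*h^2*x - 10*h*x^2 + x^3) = (-42*h^2 - h*x + x^2)/(2*h^2 - 3*h*x + x^2)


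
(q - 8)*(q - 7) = q^2 - 15*q + 56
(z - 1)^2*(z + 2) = z^3 - 3*z + 2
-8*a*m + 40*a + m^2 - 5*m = (-8*a + m)*(m - 5)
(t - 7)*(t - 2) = t^2 - 9*t + 14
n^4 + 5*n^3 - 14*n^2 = n^2*(n - 2)*(n + 7)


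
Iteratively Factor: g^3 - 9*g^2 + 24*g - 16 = (g - 4)*(g^2 - 5*g + 4) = (g - 4)*(g - 1)*(g - 4)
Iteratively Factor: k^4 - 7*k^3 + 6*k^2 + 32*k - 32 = (k + 2)*(k^3 - 9*k^2 + 24*k - 16) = (k - 4)*(k + 2)*(k^2 - 5*k + 4) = (k - 4)*(k - 1)*(k + 2)*(k - 4)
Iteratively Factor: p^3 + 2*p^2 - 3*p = (p - 1)*(p^2 + 3*p) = p*(p - 1)*(p + 3)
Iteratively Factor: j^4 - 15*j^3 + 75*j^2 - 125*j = (j - 5)*(j^3 - 10*j^2 + 25*j) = (j - 5)^2*(j^2 - 5*j) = (j - 5)^3*(j)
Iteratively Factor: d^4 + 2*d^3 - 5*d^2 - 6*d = (d)*(d^3 + 2*d^2 - 5*d - 6) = d*(d + 1)*(d^2 + d - 6) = d*(d - 2)*(d + 1)*(d + 3)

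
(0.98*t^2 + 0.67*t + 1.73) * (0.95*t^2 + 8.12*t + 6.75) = 0.931*t^4 + 8.5941*t^3 + 13.6989*t^2 + 18.5701*t + 11.6775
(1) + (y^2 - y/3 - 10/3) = y^2 - y/3 - 7/3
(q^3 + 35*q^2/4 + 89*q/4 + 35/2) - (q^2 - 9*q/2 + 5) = q^3 + 31*q^2/4 + 107*q/4 + 25/2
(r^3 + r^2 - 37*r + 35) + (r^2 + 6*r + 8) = r^3 + 2*r^2 - 31*r + 43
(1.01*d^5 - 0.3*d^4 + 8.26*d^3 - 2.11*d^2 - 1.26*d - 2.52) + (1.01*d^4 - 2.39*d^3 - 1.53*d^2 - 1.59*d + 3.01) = 1.01*d^5 + 0.71*d^4 + 5.87*d^3 - 3.64*d^2 - 2.85*d + 0.49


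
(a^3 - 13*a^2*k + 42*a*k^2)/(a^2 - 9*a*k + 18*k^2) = a*(a - 7*k)/(a - 3*k)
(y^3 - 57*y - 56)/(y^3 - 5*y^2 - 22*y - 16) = (y + 7)/(y + 2)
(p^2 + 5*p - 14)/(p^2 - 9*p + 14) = (p + 7)/(p - 7)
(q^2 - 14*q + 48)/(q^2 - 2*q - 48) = (q - 6)/(q + 6)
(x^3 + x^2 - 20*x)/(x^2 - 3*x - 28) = x*(-x^2 - x + 20)/(-x^2 + 3*x + 28)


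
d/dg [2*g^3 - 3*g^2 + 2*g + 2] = 6*g^2 - 6*g + 2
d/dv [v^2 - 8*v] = 2*v - 8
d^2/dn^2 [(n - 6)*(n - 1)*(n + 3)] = 6*n - 8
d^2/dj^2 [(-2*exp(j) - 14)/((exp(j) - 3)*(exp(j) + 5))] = 2*(-exp(4*j) - 26*exp(3*j) - 132*exp(2*j) - 478*exp(j) - 435)*exp(j)/(exp(6*j) + 6*exp(5*j) - 33*exp(4*j) - 172*exp(3*j) + 495*exp(2*j) + 1350*exp(j) - 3375)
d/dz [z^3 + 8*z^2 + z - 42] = 3*z^2 + 16*z + 1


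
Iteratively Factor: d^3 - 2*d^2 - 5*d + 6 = (d + 2)*(d^2 - 4*d + 3) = (d - 3)*(d + 2)*(d - 1)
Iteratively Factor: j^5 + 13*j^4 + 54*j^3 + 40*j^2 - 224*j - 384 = (j + 4)*(j^4 + 9*j^3 + 18*j^2 - 32*j - 96) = (j + 4)^2*(j^3 + 5*j^2 - 2*j - 24) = (j + 3)*(j + 4)^2*(j^2 + 2*j - 8) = (j + 3)*(j + 4)^3*(j - 2)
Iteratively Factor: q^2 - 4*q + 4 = (q - 2)*(q - 2)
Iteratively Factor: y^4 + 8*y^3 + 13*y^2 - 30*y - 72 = (y - 2)*(y^3 + 10*y^2 + 33*y + 36) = (y - 2)*(y + 3)*(y^2 + 7*y + 12) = (y - 2)*(y + 3)^2*(y + 4)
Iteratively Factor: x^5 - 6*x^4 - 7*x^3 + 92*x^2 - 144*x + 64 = (x + 4)*(x^4 - 10*x^3 + 33*x^2 - 40*x + 16) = (x - 4)*(x + 4)*(x^3 - 6*x^2 + 9*x - 4) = (x - 4)^2*(x + 4)*(x^2 - 2*x + 1) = (x - 4)^2*(x - 1)*(x + 4)*(x - 1)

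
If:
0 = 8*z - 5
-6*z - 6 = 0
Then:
No Solution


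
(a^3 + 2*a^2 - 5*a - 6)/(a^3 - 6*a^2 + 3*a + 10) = (a + 3)/(a - 5)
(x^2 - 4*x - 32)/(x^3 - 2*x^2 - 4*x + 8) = (x^2 - 4*x - 32)/(x^3 - 2*x^2 - 4*x + 8)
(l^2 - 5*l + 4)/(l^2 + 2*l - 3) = (l - 4)/(l + 3)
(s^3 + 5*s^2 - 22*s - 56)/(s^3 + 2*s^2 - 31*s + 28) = (s + 2)/(s - 1)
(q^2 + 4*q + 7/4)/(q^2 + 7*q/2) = (q + 1/2)/q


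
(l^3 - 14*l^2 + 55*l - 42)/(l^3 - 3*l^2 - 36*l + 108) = (l^2 - 8*l + 7)/(l^2 + 3*l - 18)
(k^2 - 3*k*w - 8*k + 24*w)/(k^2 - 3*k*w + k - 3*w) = (k - 8)/(k + 1)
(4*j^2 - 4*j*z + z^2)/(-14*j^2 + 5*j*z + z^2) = (-2*j + z)/(7*j + z)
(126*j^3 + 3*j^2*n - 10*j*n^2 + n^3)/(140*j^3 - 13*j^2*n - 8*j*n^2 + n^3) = (18*j^2 + 3*j*n - n^2)/(20*j^2 + j*n - n^2)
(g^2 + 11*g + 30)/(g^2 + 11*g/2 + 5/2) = 2*(g + 6)/(2*g + 1)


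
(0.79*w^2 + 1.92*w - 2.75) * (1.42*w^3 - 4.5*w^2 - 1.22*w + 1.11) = 1.1218*w^5 - 0.8286*w^4 - 13.5088*w^3 + 10.9095*w^2 + 5.4862*w - 3.0525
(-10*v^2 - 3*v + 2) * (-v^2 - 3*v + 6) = 10*v^4 + 33*v^3 - 53*v^2 - 24*v + 12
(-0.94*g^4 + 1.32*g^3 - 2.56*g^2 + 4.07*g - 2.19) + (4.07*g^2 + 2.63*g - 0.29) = -0.94*g^4 + 1.32*g^3 + 1.51*g^2 + 6.7*g - 2.48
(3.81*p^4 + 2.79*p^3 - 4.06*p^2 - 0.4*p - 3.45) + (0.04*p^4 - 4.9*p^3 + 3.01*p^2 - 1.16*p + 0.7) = 3.85*p^4 - 2.11*p^3 - 1.05*p^2 - 1.56*p - 2.75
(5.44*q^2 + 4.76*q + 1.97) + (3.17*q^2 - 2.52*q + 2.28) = 8.61*q^2 + 2.24*q + 4.25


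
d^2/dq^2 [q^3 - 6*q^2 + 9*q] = 6*q - 12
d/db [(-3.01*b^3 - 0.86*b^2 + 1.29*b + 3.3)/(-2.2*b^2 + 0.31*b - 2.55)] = (6.622*b^4 - 1.8662*b^3 + 25.5979*b^2 + 18.906*b - 4.3125)/(4.84*b^4 - 1.364*b^3 + 11.3161*b^2 - 1.581*b + 6.5025)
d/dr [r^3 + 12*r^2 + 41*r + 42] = 3*r^2 + 24*r + 41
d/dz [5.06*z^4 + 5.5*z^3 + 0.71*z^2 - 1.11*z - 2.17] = 20.24*z^3 + 16.5*z^2 + 1.42*z - 1.11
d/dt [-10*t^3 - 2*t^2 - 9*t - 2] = -30*t^2 - 4*t - 9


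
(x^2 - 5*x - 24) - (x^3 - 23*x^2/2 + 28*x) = -x^3 + 25*x^2/2 - 33*x - 24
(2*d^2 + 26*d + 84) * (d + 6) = 2*d^3 + 38*d^2 + 240*d + 504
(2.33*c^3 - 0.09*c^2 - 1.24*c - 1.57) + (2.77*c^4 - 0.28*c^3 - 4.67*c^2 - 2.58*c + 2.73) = 2.77*c^4 + 2.05*c^3 - 4.76*c^2 - 3.82*c + 1.16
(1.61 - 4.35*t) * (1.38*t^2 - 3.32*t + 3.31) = -6.003*t^3 + 16.6638*t^2 - 19.7437*t + 5.3291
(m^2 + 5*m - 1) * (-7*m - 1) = -7*m^3 - 36*m^2 + 2*m + 1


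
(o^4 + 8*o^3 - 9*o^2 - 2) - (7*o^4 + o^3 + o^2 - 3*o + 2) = -6*o^4 + 7*o^3 - 10*o^2 + 3*o - 4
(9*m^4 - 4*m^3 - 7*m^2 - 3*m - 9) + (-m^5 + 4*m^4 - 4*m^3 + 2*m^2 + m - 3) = -m^5 + 13*m^4 - 8*m^3 - 5*m^2 - 2*m - 12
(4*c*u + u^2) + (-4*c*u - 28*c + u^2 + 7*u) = -28*c + 2*u^2 + 7*u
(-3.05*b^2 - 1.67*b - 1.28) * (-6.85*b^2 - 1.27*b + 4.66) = 20.8925*b^4 + 15.313*b^3 - 3.3241*b^2 - 6.1566*b - 5.9648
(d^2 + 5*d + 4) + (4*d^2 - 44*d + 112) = 5*d^2 - 39*d + 116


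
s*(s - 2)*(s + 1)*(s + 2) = s^4 + s^3 - 4*s^2 - 4*s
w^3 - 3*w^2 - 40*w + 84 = (w - 7)*(w - 2)*(w + 6)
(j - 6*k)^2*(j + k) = j^3 - 11*j^2*k + 24*j*k^2 + 36*k^3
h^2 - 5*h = h*(h - 5)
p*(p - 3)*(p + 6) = p^3 + 3*p^2 - 18*p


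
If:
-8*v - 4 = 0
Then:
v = -1/2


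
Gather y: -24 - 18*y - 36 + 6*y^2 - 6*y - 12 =6*y^2 - 24*y - 72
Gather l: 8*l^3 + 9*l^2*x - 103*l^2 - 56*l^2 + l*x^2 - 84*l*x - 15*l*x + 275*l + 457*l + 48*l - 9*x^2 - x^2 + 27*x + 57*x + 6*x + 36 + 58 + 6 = 8*l^3 + l^2*(9*x - 159) + l*(x^2 - 99*x + 780) - 10*x^2 + 90*x + 100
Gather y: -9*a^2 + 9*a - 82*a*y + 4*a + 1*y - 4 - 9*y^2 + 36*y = -9*a^2 + 13*a - 9*y^2 + y*(37 - 82*a) - 4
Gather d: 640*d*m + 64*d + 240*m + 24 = d*(640*m + 64) + 240*m + 24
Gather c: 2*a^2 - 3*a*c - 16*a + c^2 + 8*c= 2*a^2 - 16*a + c^2 + c*(8 - 3*a)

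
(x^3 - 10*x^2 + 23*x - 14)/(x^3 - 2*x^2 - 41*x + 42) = (x - 2)/(x + 6)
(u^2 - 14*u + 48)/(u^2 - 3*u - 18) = (u - 8)/(u + 3)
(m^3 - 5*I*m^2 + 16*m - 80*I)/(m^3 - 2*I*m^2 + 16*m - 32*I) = (m - 5*I)/(m - 2*I)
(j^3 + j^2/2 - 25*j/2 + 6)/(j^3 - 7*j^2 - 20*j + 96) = (j - 1/2)/(j - 8)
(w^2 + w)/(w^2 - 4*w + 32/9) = 9*w*(w + 1)/(9*w^2 - 36*w + 32)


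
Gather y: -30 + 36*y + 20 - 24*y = 12*y - 10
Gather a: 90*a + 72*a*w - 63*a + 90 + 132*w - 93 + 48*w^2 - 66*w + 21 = a*(72*w + 27) + 48*w^2 + 66*w + 18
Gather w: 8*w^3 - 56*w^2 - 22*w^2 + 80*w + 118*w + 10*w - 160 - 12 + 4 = 8*w^3 - 78*w^2 + 208*w - 168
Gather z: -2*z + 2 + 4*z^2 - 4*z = 4*z^2 - 6*z + 2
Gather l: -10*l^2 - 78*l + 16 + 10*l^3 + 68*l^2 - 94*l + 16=10*l^3 + 58*l^2 - 172*l + 32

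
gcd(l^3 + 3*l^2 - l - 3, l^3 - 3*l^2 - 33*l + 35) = l - 1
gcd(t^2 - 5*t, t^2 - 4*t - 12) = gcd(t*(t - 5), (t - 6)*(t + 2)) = 1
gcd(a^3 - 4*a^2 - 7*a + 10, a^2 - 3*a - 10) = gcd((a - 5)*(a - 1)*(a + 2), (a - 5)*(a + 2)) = a^2 - 3*a - 10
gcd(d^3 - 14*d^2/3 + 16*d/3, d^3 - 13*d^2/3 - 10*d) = d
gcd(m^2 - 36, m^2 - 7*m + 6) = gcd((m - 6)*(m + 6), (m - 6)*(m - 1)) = m - 6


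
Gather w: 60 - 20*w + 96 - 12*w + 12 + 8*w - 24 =144 - 24*w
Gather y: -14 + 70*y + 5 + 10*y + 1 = 80*y - 8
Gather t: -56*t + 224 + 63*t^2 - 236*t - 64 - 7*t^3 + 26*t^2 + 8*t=-7*t^3 + 89*t^2 - 284*t + 160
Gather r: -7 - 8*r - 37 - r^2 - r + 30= -r^2 - 9*r - 14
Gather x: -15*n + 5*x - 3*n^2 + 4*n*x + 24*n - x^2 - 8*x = -3*n^2 + 9*n - x^2 + x*(4*n - 3)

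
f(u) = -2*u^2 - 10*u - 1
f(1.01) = -13.14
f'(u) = -4*u - 10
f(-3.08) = 10.83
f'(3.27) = -23.08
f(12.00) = -409.00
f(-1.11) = 7.64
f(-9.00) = -73.00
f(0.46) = -6.02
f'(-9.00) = 26.00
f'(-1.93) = -2.28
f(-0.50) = 3.50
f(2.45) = -37.50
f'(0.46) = -11.84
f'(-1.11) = -5.56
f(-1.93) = 10.85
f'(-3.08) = 2.32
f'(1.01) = -14.04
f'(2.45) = -19.80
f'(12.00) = -58.00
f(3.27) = -55.09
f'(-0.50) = -8.00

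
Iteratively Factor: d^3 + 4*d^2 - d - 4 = (d - 1)*(d^2 + 5*d + 4) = (d - 1)*(d + 1)*(d + 4)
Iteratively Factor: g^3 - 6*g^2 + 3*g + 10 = (g + 1)*(g^2 - 7*g + 10) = (g - 5)*(g + 1)*(g - 2)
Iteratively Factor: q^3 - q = (q + 1)*(q^2 - q) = q*(q + 1)*(q - 1)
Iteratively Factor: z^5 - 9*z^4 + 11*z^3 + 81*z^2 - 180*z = (z - 5)*(z^4 - 4*z^3 - 9*z^2 + 36*z) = (z - 5)*(z - 3)*(z^3 - z^2 - 12*z) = z*(z - 5)*(z - 3)*(z^2 - z - 12) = z*(z - 5)*(z - 4)*(z - 3)*(z + 3)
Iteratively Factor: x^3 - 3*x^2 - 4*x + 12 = (x + 2)*(x^2 - 5*x + 6) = (x - 3)*(x + 2)*(x - 2)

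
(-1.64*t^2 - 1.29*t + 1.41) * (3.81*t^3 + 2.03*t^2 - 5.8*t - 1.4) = -6.2484*t^5 - 8.2441*t^4 + 12.2654*t^3 + 12.6403*t^2 - 6.372*t - 1.974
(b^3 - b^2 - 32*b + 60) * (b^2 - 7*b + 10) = b^5 - 8*b^4 - 15*b^3 + 274*b^2 - 740*b + 600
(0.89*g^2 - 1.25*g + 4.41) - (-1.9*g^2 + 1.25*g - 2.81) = 2.79*g^2 - 2.5*g + 7.22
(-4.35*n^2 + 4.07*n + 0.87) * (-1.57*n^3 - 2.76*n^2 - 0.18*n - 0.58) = 6.8295*n^5 + 5.6161*n^4 - 11.8161*n^3 - 0.6108*n^2 - 2.5172*n - 0.5046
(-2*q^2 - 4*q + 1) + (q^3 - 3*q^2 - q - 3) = q^3 - 5*q^2 - 5*q - 2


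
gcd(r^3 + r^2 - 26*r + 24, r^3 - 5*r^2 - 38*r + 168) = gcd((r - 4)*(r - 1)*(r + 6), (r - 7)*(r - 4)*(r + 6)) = r^2 + 2*r - 24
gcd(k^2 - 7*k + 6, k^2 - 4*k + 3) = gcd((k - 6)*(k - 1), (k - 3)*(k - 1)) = k - 1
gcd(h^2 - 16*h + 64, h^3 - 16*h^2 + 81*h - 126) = 1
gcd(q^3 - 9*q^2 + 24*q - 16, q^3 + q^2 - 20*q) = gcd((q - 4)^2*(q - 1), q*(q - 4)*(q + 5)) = q - 4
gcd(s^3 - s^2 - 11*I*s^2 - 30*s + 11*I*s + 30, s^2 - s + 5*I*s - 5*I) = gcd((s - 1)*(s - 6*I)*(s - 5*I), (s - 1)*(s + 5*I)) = s - 1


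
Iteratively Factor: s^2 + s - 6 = (s - 2)*(s + 3)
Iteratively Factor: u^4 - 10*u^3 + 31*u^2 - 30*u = (u)*(u^3 - 10*u^2 + 31*u - 30) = u*(u - 2)*(u^2 - 8*u + 15) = u*(u - 5)*(u - 2)*(u - 3)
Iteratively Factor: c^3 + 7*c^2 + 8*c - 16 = (c - 1)*(c^2 + 8*c + 16) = (c - 1)*(c + 4)*(c + 4)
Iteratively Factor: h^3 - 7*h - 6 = (h + 1)*(h^2 - h - 6) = (h - 3)*(h + 1)*(h + 2)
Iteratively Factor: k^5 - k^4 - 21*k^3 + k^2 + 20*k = (k - 1)*(k^4 - 21*k^2 - 20*k) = (k - 1)*(k + 1)*(k^3 - k^2 - 20*k) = k*(k - 1)*(k + 1)*(k^2 - k - 20) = k*(k - 1)*(k + 1)*(k + 4)*(k - 5)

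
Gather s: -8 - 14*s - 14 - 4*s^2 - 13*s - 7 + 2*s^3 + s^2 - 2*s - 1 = 2*s^3 - 3*s^2 - 29*s - 30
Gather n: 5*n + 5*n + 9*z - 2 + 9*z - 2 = 10*n + 18*z - 4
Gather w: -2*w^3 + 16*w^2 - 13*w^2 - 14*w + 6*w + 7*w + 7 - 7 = -2*w^3 + 3*w^2 - w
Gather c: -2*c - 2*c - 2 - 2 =-4*c - 4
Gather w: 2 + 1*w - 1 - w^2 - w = 1 - w^2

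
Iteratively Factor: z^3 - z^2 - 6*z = (z)*(z^2 - z - 6) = z*(z + 2)*(z - 3)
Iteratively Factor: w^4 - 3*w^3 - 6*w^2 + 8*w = (w)*(w^3 - 3*w^2 - 6*w + 8) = w*(w - 1)*(w^2 - 2*w - 8) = w*(w - 1)*(w + 2)*(w - 4)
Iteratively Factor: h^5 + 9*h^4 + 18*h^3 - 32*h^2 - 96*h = (h + 4)*(h^4 + 5*h^3 - 2*h^2 - 24*h) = (h + 3)*(h + 4)*(h^3 + 2*h^2 - 8*h) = h*(h + 3)*(h + 4)*(h^2 + 2*h - 8) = h*(h - 2)*(h + 3)*(h + 4)*(h + 4)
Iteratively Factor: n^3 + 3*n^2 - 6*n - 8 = (n + 1)*(n^2 + 2*n - 8) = (n + 1)*(n + 4)*(n - 2)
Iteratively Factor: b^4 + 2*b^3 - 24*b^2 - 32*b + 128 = (b + 4)*(b^3 - 2*b^2 - 16*b + 32) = (b - 4)*(b + 4)*(b^2 + 2*b - 8) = (b - 4)*(b + 4)^2*(b - 2)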